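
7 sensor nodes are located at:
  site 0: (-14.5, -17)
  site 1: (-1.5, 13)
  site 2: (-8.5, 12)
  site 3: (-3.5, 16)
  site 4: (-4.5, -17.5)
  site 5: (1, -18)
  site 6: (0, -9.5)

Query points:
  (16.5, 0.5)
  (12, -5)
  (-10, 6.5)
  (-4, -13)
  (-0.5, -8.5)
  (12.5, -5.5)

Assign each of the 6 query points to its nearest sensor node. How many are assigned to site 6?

(16.5, 0.5) — d² to each: site 0:1267.25, site 1:480.25, site 2:757.25, site 3:640.25, site 4:765, site 5:582.5, site 6:372.25 → nearest is site 6
(12, -5) — d² to each: site 0:846.25, site 1:506.25, site 2:709.25, site 3:681.25, site 4:428.5, site 5:290, site 6:164.25 → nearest is site 6
(-10, 6.5) — d² to each: site 0:572.5, site 1:114.5, site 2:32.5, site 3:132.5, site 4:606.25, site 5:721.25, site 6:356 → nearest is site 2
(-4, -13) — d² to each: site 0:126.25, site 1:682.25, site 2:645.25, site 3:841.25, site 4:20.5, site 5:50, site 6:28.25 → nearest is site 4
(-0.5, -8.5) — d² to each: site 0:268.25, site 1:463.25, site 2:484.25, site 3:609.25, site 4:97, site 5:92.5, site 6:1.25 → nearest is site 6
(12.5, -5.5) — d² to each: site 0:861.25, site 1:538.25, site 2:747.25, site 3:718.25, site 4:433, site 5:288.5, site 6:172.25 → nearest is site 6
4 of the 6 points have site 6 as nearest.

4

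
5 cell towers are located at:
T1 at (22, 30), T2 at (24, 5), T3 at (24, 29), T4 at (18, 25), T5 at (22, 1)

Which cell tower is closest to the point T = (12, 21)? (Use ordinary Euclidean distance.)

Squared Euclidean distances:
|TT1|² = (12−22)² + (21−30)² = 100 + 81 = 181
|TT2|² = (12−24)² + (21−5)² = 144 + 256 = 400
|TT3|² = (12−24)² + (21−29)² = 144 + 64 = 208
|TT4|² = (12−18)² + (21−25)² = 36 + 16 = 52
|TT5|² = (12−22)² + (21−1)² = 100 + 400 = 500
T4 is nearest.

T4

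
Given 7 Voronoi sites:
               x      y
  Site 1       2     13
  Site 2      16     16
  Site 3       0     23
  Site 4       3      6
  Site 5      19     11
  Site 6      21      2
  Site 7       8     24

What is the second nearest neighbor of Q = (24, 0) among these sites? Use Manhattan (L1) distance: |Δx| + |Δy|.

d(Q, Site 1) = |24−2| + |0−13| = 22 + 13 = 35
d(Q, Site 2) = |24−16| + |0−16| = 8 + 16 = 24
d(Q, Site 3) = |24−0| + |0−23| = 24 + 23 = 47
d(Q, Site 4) = |24−3| + |0−6| = 21 + 6 = 27
d(Q, Site 5) = |24−19| + |0−11| = 5 + 11 = 16
d(Q, Site 6) = |24−21| + |0−2| = 3 + 2 = 5
d(Q, Site 7) = |24−8| + |0−24| = 16 + 24 = 40
Sorted ascending: Site 6, Site 5, Site 2, … — the second-nearest is Site 5.

Site 5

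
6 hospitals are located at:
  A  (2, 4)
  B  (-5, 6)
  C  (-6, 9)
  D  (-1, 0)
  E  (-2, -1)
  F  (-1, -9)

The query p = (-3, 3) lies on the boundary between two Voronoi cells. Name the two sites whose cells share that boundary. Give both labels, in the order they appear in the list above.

Squared distances from p to each site:
|pA|² = (-3−2)² + (3−4)² = 25 + 1 = 26
|pB|² = (-3−(-5))² + (3−6)² = 4 + 9 = 13
|pC|² = (-3−(-6))² + (3−9)² = 9 + 36 = 45
|pD|² = (-3−(-1))² + (3−0)² = 4 + 9 = 13
|pE|² = (-3−(-2))² + (3−(-1))² = 1 + 16 = 17
|pF|² = (-3−(-1))² + (3−(-9))² = 4 + 144 = 148
p is equidistant from B and D (both at squared distance 13), and every other site is strictly farther — so p lies on the B–D Voronoi edge.

B and D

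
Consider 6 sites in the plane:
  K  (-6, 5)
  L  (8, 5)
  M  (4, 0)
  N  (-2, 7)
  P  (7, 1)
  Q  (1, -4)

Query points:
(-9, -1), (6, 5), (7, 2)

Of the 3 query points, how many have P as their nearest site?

1

(-9, -1) — d² to each: K:45, L:325, M:170, N:113, P:260, Q:109 → nearest is K
(6, 5) — d² to each: K:144, L:4, M:29, N:68, P:17, Q:106 → nearest is L
(7, 2) — d² to each: K:178, L:10, M:13, N:106, P:1, Q:72 → nearest is P
1 of the 3 points has P as nearest.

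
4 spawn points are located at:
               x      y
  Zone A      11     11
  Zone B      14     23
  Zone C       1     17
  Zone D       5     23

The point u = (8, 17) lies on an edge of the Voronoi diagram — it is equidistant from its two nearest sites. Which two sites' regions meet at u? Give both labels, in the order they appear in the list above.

Squared distances from u to each site:
d²(u, Zone A) = (8−11)² + (17−11)² = 9 + 36 = 45
d²(u, Zone B) = (8−14)² + (17−23)² = 36 + 36 = 72
d²(u, Zone C) = (8−1)² + (17−17)² = 49 + 0 = 49
d²(u, Zone D) = (8−5)² + (17−23)² = 9 + 36 = 45
u is equidistant from Zone A and Zone D (both at squared distance 45), and every other site is strictly farther — so u lies on the Zone A–Zone D Voronoi edge.

Zone A and Zone D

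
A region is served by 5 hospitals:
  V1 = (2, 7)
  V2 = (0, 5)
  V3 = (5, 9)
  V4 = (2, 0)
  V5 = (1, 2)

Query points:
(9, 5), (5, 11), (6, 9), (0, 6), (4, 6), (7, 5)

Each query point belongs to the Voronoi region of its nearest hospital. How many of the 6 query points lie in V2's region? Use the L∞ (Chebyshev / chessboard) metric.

(9, 5) — d to each: V1:7, V2:9, V3:4, V4:7, V5:8 → nearest is V3
(5, 11) — d to each: V1:4, V2:6, V3:2, V4:11, V5:9 → nearest is V3
(6, 9) — d to each: V1:4, V2:6, V3:1, V4:9, V5:7 → nearest is V3
(0, 6) — d to each: V1:2, V2:1, V3:5, V4:6, V5:4 → nearest is V2
(4, 6) — d to each: V1:2, V2:4, V3:3, V4:6, V5:4 → nearest is V1
(7, 5) — d to each: V1:5, V2:7, V3:4, V4:5, V5:6 → nearest is V3
1 of the 6 points has V2 as nearest.

1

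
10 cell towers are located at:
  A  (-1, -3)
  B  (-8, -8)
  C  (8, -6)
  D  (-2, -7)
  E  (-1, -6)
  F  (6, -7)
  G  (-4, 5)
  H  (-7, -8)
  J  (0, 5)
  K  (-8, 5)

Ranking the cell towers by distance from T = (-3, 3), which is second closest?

Compare squared distances (the ordering matches that of the actual distances):
|TA|² = 4 + 36 = 40
|TB|² = 25 + 121 = 146
|TC|² = 121 + 81 = 202
|TD|² = 1 + 100 = 101
|TE|² = 4 + 81 = 85
|TF|² = 81 + 100 = 181
|TG|² = 1 + 4 = 5
|TH|² = 16 + 121 = 137
|TJ|² = 9 + 4 = 13
|TK|² = 25 + 4 = 29
Sorted ascending: G, J, K, … — the second-nearest is J.

J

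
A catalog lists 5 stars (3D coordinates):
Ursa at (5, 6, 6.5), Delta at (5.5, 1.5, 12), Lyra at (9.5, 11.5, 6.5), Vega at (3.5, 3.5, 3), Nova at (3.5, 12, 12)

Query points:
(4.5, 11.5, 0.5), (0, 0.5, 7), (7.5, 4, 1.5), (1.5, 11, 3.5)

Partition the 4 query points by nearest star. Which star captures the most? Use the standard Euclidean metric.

Vega

(4.5, 11.5, 0.5) — d² to each: Ursa:66.5, Delta:233.25, Lyra:61, Vega:71.25, Nova:133.5 → nearest is Lyra
(0, 0.5, 7) — d² to each: Ursa:55.5, Delta:56.25, Lyra:211.5, Vega:37.25, Nova:169.5 → nearest is Vega
(7.5, 4, 1.5) — d² to each: Ursa:35.25, Delta:120.5, Lyra:85.25, Vega:18.5, Nova:190.25 → nearest is Vega
(1.5, 11, 3.5) — d² to each: Ursa:46.25, Delta:178.5, Lyra:73.25, Vega:60.5, Nova:77.25 → nearest is Ursa
Tally — Ursa:1, Lyra:1, Vega:2. Vega captures the most (2).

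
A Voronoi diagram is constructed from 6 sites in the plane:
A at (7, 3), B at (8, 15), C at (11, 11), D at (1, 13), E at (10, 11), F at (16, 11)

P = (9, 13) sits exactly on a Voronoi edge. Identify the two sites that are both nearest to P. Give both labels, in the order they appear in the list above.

Squared distances from P to each site:
|PA|² = (9−7)² + (13−3)² = 4 + 100 = 104
|PB|² = (9−8)² + (13−15)² = 1 + 4 = 5
|PC|² = (9−11)² + (13−11)² = 4 + 4 = 8
|PD|² = (9−1)² + (13−13)² = 64 + 0 = 64
|PE|² = (9−10)² + (13−11)² = 1 + 4 = 5
|PF|² = (9−16)² + (13−11)² = 49 + 4 = 53
P is equidistant from B and E (both at squared distance 5), and every other site is strictly farther — so P lies on the B–E Voronoi edge.

B and E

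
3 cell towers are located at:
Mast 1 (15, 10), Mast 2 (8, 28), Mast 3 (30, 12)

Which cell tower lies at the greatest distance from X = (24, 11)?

Mast 2

Since √ is increasing, it suffices to compare squared distances:
d²(X, Mast 1) = 81 + 1 = 82
d²(X, Mast 2) = 256 + 289 = 545
d²(X, Mast 3) = 36 + 1 = 37
The largest is to Mast 2.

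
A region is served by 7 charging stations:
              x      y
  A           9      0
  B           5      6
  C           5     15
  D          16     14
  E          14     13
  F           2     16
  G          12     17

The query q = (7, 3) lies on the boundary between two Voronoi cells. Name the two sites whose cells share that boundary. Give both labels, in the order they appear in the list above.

A and B

Squared distances from q to each site:
|qA|² = (7−9)² + (3−0)² = 4 + 9 = 13
|qB|² = (7−5)² + (3−6)² = 4 + 9 = 13
|qC|² = (7−5)² + (3−15)² = 4 + 144 = 148
|qD|² = (7−16)² + (3−14)² = 81 + 121 = 202
|qE|² = (7−14)² + (3−13)² = 49 + 100 = 149
|qF|² = (7−2)² + (3−16)² = 25 + 169 = 194
|qG|² = (7−12)² + (3−17)² = 25 + 196 = 221
q is equidistant from A and B (both at squared distance 13), and every other site is strictly farther — so q lies on the A–B Voronoi edge.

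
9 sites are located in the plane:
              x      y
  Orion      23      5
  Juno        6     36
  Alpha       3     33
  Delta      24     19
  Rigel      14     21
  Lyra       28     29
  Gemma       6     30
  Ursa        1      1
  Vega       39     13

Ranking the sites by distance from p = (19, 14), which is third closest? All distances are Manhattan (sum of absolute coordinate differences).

Orion

d(p, Orion) = |19−23| + |14−5| = 4 + 9 = 13
d(p, Juno) = |19−6| + |14−36| = 13 + 22 = 35
d(p, Alpha) = |19−3| + |14−33| = 16 + 19 = 35
d(p, Delta) = |19−24| + |14−19| = 5 + 5 = 10
d(p, Rigel) = |19−14| + |14−21| = 5 + 7 = 12
d(p, Lyra) = |19−28| + |14−29| = 9 + 15 = 24
d(p, Gemma) = |19−6| + |14−30| = 13 + 16 = 29
d(p, Ursa) = |19−1| + |14−1| = 18 + 13 = 31
d(p, Vega) = |19−39| + |14−13| = 20 + 1 = 21
Sorted ascending: Delta, Rigel, Orion, Vega, … — the third-nearest is Orion.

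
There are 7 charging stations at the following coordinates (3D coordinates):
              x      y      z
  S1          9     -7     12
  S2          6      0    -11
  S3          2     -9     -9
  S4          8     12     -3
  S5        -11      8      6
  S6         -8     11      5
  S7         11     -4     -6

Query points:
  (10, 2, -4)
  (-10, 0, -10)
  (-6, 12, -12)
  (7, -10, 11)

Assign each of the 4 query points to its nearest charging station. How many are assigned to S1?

(10, 2, -4) — d² to each: S1:338, S2:69, S3:210, S4:105, S5:577, S6:486, S7:41 → nearest is S7
(-10, 0, -10) — d² to each: S1:894, S2:257, S3:226, S4:517, S5:321, S6:350, S7:473 → nearest is S3
(-6, 12, -12) — d² to each: S1:1162, S2:289, S3:514, S4:277, S5:365, S6:294, S7:581 → nearest is S4
(7, -10, 11) — d² to each: S1:14, S2:585, S3:426, S4:681, S5:673, S6:702, S7:341 → nearest is S1
1 of the 4 points has S1 as nearest.

1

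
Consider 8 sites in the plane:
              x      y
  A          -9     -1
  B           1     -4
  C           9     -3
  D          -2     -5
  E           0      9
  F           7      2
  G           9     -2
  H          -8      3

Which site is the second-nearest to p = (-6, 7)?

Compare squared distances (the ordering matches that of the actual distances):
|pA|² = 9 + 64 = 73
|pB|² = 49 + 121 = 170
|pC|² = 225 + 100 = 325
|pD|² = 16 + 144 = 160
|pE|² = 36 + 4 = 40
|pF|² = 169 + 25 = 194
|pG|² = 225 + 81 = 306
|pH|² = 4 + 16 = 20
Sorted ascending: H, E, A, … — the second-nearest is E.

E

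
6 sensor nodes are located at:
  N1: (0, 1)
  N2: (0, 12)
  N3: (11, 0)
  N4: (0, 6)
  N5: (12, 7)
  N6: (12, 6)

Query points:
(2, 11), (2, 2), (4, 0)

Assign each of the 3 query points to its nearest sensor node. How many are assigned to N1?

(2, 11) — d² to each: N1:104, N2:5, N3:202, N4:29, N5:116, N6:125 → nearest is N2
(2, 2) — d² to each: N1:5, N2:104, N3:85, N4:20, N5:125, N6:116 → nearest is N1
(4, 0) — d² to each: N1:17, N2:160, N3:49, N4:52, N5:113, N6:100 → nearest is N1
2 of the 3 points have N1 as nearest.

2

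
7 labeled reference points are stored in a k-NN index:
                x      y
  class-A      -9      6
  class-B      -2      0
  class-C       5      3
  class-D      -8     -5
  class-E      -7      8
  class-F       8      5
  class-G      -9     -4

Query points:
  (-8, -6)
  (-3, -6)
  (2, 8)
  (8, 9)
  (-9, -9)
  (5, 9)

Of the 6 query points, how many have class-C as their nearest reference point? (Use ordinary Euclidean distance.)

1

(-8, -6) — d² to each: class-A:145, class-B:72, class-C:250, class-D:1, class-E:197, class-F:377, class-G:5 → nearest is class-D
(-3, -6) — d² to each: class-A:180, class-B:37, class-C:145, class-D:26, class-E:212, class-F:242, class-G:40 → nearest is class-D
(2, 8) — d² to each: class-A:125, class-B:80, class-C:34, class-D:269, class-E:81, class-F:45, class-G:265 → nearest is class-C
(8, 9) — d² to each: class-A:298, class-B:181, class-C:45, class-D:452, class-E:226, class-F:16, class-G:458 → nearest is class-F
(-9, -9) — d² to each: class-A:225, class-B:130, class-C:340, class-D:17, class-E:293, class-F:485, class-G:25 → nearest is class-D
(5, 9) — d² to each: class-A:205, class-B:130, class-C:36, class-D:365, class-E:145, class-F:25, class-G:365 → nearest is class-F
1 of the 6 points has class-C as nearest.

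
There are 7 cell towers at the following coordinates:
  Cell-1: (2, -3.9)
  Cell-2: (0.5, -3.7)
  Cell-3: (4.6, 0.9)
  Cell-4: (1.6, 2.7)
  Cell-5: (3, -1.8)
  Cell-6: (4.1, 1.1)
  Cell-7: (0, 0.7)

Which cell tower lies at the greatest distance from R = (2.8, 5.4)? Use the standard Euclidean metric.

Since √ is increasing, it suffices to compare squared distances:
d²(R, Cell-1) = (2.8−2)² + (5.4−(-3.9))² = 0.64 + 86.49 = 87.13
d²(R, Cell-2) = (2.8−0.5)² + (5.4−(-3.7))² = 5.29 + 82.81 = 88.1
d²(R, Cell-3) = (2.8−4.6)² + (5.4−0.9)² = 3.24 + 20.25 = 23.49
d²(R, Cell-4) = (2.8−1.6)² + (5.4−2.7)² = 1.44 + 7.29 = 8.73
d²(R, Cell-5) = (2.8−3)² + (5.4−(-1.8))² = 0.04 + 51.84 = 51.88
d²(R, Cell-6) = (2.8−4.1)² + (5.4−1.1)² = 1.69 + 18.49 = 20.18
d²(R, Cell-7) = (2.8−0)² + (5.4−0.7)² = 7.84 + 22.09 = 29.93
The largest is to Cell-2.

Cell-2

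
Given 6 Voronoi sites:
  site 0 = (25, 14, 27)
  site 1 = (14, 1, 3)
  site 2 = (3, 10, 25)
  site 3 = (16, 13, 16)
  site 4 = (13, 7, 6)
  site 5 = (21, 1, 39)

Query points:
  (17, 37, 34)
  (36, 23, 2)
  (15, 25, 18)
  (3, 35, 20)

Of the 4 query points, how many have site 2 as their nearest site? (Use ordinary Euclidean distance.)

(17, 37, 34) — d² to each: site 0:642, site 1:2266, site 2:1006, site 3:901, site 4:1700, site 5:1337 → nearest is site 0
(36, 23, 2) — d² to each: site 0:827, site 1:969, site 2:1787, site 3:696, site 4:801, site 5:2078 → nearest is site 3
(15, 25, 18) — d² to each: site 0:302, site 1:802, site 2:418, site 3:149, site 4:472, site 5:1053 → nearest is site 3
(3, 35, 20) — d² to each: site 0:974, site 1:1566, site 2:650, site 3:669, site 4:1080, site 5:1841 → nearest is site 2
1 of the 4 points has site 2 as nearest.

1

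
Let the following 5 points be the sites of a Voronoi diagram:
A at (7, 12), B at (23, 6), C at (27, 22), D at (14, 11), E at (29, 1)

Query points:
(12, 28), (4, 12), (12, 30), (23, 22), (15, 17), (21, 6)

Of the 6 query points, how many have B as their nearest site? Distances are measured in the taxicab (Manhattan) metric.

(12, 28) — d to each: A:21, B:33, C:21, D:19, E:44 → nearest is D
(4, 12) — d to each: A:3, B:25, C:33, D:11, E:36 → nearest is A
(12, 30) — d to each: A:23, B:35, C:23, D:21, E:46 → nearest is D
(23, 22) — d to each: A:26, B:16, C:4, D:20, E:27 → nearest is C
(15, 17) — d to each: A:13, B:19, C:17, D:7, E:30 → nearest is D
(21, 6) — d to each: A:20, B:2, C:22, D:12, E:13 → nearest is B
1 of the 6 points has B as nearest.

1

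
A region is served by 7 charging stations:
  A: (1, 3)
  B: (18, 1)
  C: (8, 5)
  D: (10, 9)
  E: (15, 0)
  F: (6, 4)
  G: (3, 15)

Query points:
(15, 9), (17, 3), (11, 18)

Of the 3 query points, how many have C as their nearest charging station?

0

(15, 9) — d² to each: A:232, B:73, C:65, D:25, E:81, F:106, G:180 → nearest is D
(17, 3) — d² to each: A:256, B:5, C:85, D:85, E:13, F:122, G:340 → nearest is B
(11, 18) — d² to each: A:325, B:338, C:178, D:82, E:340, F:221, G:73 → nearest is G
0 of the 3 points have C as nearest.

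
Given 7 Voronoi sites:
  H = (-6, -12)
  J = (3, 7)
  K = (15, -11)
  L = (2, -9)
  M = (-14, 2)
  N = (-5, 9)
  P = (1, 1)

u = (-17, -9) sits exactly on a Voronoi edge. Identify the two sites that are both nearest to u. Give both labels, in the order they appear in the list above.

H and M

Squared distances from u to each site:
|uH|² = 121 + 9 = 130
|uJ|² = 400 + 256 = 656
|uK|² = 1024 + 4 = 1028
|uL|² = 361 + 0 = 361
|uM|² = 9 + 121 = 130
|uN|² = 144 + 324 = 468
|uP|² = 324 + 100 = 424
u is equidistant from H and M (both at squared distance 130), and every other site is strictly farther — so u lies on the H–M Voronoi edge.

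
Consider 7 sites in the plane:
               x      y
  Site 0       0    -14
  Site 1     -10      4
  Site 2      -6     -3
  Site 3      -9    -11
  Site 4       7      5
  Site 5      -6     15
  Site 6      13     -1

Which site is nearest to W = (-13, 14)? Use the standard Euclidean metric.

Site 5

Compare squared distances (the ordering matches that of the actual distances):
d²(W, Site 0) = (-13−0)² + (14−(-14))² = 169 + 784 = 953
d²(W, Site 1) = (-13−(-10))² + (14−4)² = 9 + 100 = 109
d²(W, Site 2) = (-13−(-6))² + (14−(-3))² = 49 + 289 = 338
d²(W, Site 3) = (-13−(-9))² + (14−(-11))² = 16 + 625 = 641
d²(W, Site 4) = (-13−7)² + (14−5)² = 400 + 81 = 481
d²(W, Site 5) = (-13−(-6))² + (14−15)² = 49 + 1 = 50
d²(W, Site 6) = (-13−13)² + (14−(-1))² = 676 + 225 = 901
Minimum is at Site 5.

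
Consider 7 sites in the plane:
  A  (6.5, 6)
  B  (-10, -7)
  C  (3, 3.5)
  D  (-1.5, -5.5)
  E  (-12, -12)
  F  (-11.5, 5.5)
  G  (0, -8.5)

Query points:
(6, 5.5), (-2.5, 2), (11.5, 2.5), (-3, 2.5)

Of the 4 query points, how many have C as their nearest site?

2

(6, 5.5) — d² to each: A:0.5, B:412.25, C:13, D:177.25, E:630.25, F:306.25, G:232 → nearest is A
(-2.5, 2) — d² to each: A:97, B:137.25, C:32.5, D:57.25, E:286.25, F:93.25, G:116.5 → nearest is C
(11.5, 2.5) — d² to each: A:37.25, B:552.5, C:73.25, D:233, E:762.5, F:538, G:253.25 → nearest is A
(-3, 2.5) — d² to each: A:102.5, B:139.25, C:37, D:66.25, E:291.25, F:81.25, G:130 → nearest is C
2 of the 4 points have C as nearest.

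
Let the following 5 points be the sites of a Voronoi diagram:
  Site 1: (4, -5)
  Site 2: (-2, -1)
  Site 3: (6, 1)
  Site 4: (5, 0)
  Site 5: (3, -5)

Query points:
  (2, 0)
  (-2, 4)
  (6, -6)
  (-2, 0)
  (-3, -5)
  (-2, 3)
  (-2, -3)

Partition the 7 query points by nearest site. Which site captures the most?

Site 2

(2, 0) — d² to each: Site 1:29, Site 2:17, Site 3:17, Site 4:9, Site 5:26 → nearest is Site 4
(-2, 4) — d² to each: Site 1:117, Site 2:25, Site 3:73, Site 4:65, Site 5:106 → nearest is Site 2
(6, -6) — d² to each: Site 1:5, Site 2:89, Site 3:49, Site 4:37, Site 5:10 → nearest is Site 1
(-2, 0) — d² to each: Site 1:61, Site 2:1, Site 3:65, Site 4:49, Site 5:50 → nearest is Site 2
(-3, -5) — d² to each: Site 1:49, Site 2:17, Site 3:117, Site 4:89, Site 5:36 → nearest is Site 2
(-2, 3) — d² to each: Site 1:100, Site 2:16, Site 3:68, Site 4:58, Site 5:89 → nearest is Site 2
(-2, -3) — d² to each: Site 1:40, Site 2:4, Site 3:80, Site 4:58, Site 5:29 → nearest is Site 2
Tally — Site 1:1, Site 2:5, Site 4:1. Site 2 captures the most (5).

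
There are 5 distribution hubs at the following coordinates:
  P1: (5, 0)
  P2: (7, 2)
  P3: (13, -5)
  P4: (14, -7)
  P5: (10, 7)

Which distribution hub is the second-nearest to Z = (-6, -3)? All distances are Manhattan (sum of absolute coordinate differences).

P2

d(Z,P1) = |-6−5| + |-3−0| = 11 + 3 = 14
d(Z,P2) = |-6−7| + |-3−2| = 13 + 5 = 18
d(Z,P3) = |-6−13| + |-3−(-5)| = 19 + 2 = 21
d(Z,P4) = |-6−14| + |-3−(-7)| = 20 + 4 = 24
d(Z,P5) = |-6−10| + |-3−7| = 16 + 10 = 26
Sorted ascending: P1, P2, P3, … — the second-nearest is P2.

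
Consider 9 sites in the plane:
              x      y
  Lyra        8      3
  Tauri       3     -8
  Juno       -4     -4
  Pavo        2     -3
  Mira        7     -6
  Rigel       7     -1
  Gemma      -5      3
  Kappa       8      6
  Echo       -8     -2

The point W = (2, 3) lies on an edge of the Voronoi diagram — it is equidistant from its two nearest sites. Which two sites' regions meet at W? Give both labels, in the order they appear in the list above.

Lyra and Pavo

Squared distances from W to each site:
d²(W, Lyra) = (2−8)² + (3−3)² = 36 + 0 = 36
d²(W, Tauri) = (2−3)² + (3−(-8))² = 1 + 121 = 122
d²(W, Juno) = (2−(-4))² + (3−(-4))² = 36 + 49 = 85
d²(W, Pavo) = (2−2)² + (3−(-3))² = 0 + 36 = 36
d²(W, Mira) = (2−7)² + (3−(-6))² = 25 + 81 = 106
d²(W, Rigel) = (2−7)² + (3−(-1))² = 25 + 16 = 41
d²(W, Gemma) = (2−(-5))² + (3−3)² = 49 + 0 = 49
d²(W, Kappa) = (2−8)² + (3−6)² = 36 + 9 = 45
d²(W, Echo) = (2−(-8))² + (3−(-2))² = 100 + 25 = 125
W is equidistant from Lyra and Pavo (both at squared distance 36), and every other site is strictly farther — so W lies on the Lyra–Pavo Voronoi edge.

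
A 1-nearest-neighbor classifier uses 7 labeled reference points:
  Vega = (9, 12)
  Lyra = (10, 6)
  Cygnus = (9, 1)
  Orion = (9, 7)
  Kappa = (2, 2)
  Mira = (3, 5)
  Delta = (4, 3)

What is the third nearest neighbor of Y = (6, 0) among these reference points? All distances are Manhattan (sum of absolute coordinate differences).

d(Y, Vega) = |6−9| + |0−12| = 3 + 12 = 15
d(Y, Lyra) = |6−10| + |0−6| = 4 + 6 = 10
d(Y, Cygnus) = |6−9| + |0−1| = 3 + 1 = 4
d(Y, Orion) = |6−9| + |0−7| = 3 + 7 = 10
d(Y, Kappa) = |6−2| + |0−2| = 4 + 2 = 6
d(Y, Mira) = |6−3| + |0−5| = 3 + 5 = 8
d(Y, Delta) = |6−4| + |0−3| = 2 + 3 = 5
Sorted ascending: Cygnus, Delta, Kappa, Mira, … — the third-nearest is Kappa.

Kappa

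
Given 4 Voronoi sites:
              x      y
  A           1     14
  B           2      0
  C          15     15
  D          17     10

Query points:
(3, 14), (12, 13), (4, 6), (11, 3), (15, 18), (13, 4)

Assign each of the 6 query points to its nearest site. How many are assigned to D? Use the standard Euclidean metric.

(3, 14) — d² to each: A:4, B:197, C:145, D:212 → nearest is A
(12, 13) — d² to each: A:122, B:269, C:13, D:34 → nearest is C
(4, 6) — d² to each: A:73, B:40, C:202, D:185 → nearest is B
(11, 3) — d² to each: A:221, B:90, C:160, D:85 → nearest is D
(15, 18) — d² to each: A:212, B:493, C:9, D:68 → nearest is C
(13, 4) — d² to each: A:244, B:137, C:125, D:52 → nearest is D
2 of the 6 points have D as nearest.

2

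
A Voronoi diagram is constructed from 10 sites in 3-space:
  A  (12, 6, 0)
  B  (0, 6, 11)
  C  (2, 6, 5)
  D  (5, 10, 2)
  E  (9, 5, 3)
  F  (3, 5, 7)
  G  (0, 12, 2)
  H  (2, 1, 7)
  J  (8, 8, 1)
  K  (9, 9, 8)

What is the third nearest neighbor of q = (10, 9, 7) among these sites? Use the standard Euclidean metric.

J

Compare squared distances (the ordering matches that of the actual distances):
|qA|² = (10−12)² + (9−6)² + (7−0)² = 4 + 9 + 49 = 62
|qB|² = (10−0)² + (9−6)² + (7−11)² = 100 + 9 + 16 = 125
|qC|² = (10−2)² + (9−6)² + (7−5)² = 64 + 9 + 4 = 77
|qD|² = (10−5)² + (9−10)² + (7−2)² = 25 + 1 + 25 = 51
|qE|² = (10−9)² + (9−5)² + (7−3)² = 1 + 16 + 16 = 33
|qF|² = (10−3)² + (9−5)² + (7−7)² = 49 + 16 + 0 = 65
|qG|² = (10−0)² + (9−12)² + (7−2)² = 100 + 9 + 25 = 134
|qH|² = (10−2)² + (9−1)² + (7−7)² = 64 + 64 + 0 = 128
|qJ|² = (10−8)² + (9−8)² + (7−1)² = 4 + 1 + 36 = 41
|qK|² = (10−9)² + (9−9)² + (7−8)² = 1 + 0 + 1 = 2
Sorted ascending: K, E, J, D, … — the third-nearest is J.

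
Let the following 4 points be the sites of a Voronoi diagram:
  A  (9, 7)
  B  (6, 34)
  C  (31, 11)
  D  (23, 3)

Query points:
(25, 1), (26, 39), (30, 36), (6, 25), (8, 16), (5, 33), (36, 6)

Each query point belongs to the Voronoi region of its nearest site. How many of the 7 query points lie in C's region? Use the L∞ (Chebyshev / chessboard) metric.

1

(25, 1) — d to each: A:16, B:33, C:10, D:2 → nearest is D
(26, 39) — d to each: A:32, B:20, C:28, D:36 → nearest is B
(30, 36) — d to each: A:29, B:24, C:25, D:33 → nearest is B
(6, 25) — d to each: A:18, B:9, C:25, D:22 → nearest is B
(8, 16) — d to each: A:9, B:18, C:23, D:15 → nearest is A
(5, 33) — d to each: A:26, B:1, C:26, D:30 → nearest is B
(36, 6) — d to each: A:27, B:30, C:5, D:13 → nearest is C
1 of the 7 points has C as nearest.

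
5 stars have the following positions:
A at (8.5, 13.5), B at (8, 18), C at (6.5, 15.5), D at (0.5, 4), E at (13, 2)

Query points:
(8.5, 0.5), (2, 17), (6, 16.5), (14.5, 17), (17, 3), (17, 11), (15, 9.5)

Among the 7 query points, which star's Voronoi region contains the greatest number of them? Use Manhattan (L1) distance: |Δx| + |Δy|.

(8.5, 0.5) — d to each: A:13, B:18, C:17, D:11.5, E:6 → nearest is E
(2, 17) — d to each: A:10, B:7, C:6, D:14.5, E:26 → nearest is C
(6, 16.5) — d to each: A:5.5, B:3.5, C:1.5, D:18, E:21.5 → nearest is C
(14.5, 17) — d to each: A:9.5, B:7.5, C:9.5, D:27, E:16.5 → nearest is B
(17, 3) — d to each: A:19, B:24, C:23, D:17.5, E:5 → nearest is E
(17, 11) — d to each: A:11, B:16, C:15, D:23.5, E:13 → nearest is A
(15, 9.5) — d to each: A:10.5, B:15.5, C:14.5, D:20, E:9.5 → nearest is E
Tally — A:1, B:1, C:2, E:3. E captures the most (3).

E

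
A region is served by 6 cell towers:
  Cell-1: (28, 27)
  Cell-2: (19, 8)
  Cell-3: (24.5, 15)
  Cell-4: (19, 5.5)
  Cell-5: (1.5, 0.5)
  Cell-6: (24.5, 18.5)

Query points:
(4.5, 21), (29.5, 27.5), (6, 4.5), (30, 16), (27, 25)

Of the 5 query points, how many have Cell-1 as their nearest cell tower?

2

(4.5, 21) — d² to each: Cell-1:588.25, Cell-2:379.25, Cell-3:436, Cell-4:450.5, Cell-5:429.25, Cell-6:406.25 → nearest is Cell-2
(29.5, 27.5) — d² to each: Cell-1:2.5, Cell-2:490.5, Cell-3:181.25, Cell-4:594.25, Cell-5:1513, Cell-6:106 → nearest is Cell-1
(6, 4.5) — d² to each: Cell-1:990.25, Cell-2:181.25, Cell-3:452.5, Cell-4:170, Cell-5:36.25, Cell-6:538.25 → nearest is Cell-5
(30, 16) — d² to each: Cell-1:125, Cell-2:185, Cell-3:31.25, Cell-4:231.25, Cell-5:1052.5, Cell-6:36.5 → nearest is Cell-3
(27, 25) — d² to each: Cell-1:5, Cell-2:353, Cell-3:106.25, Cell-4:444.25, Cell-5:1250.5, Cell-6:48.5 → nearest is Cell-1
2 of the 5 points have Cell-1 as nearest.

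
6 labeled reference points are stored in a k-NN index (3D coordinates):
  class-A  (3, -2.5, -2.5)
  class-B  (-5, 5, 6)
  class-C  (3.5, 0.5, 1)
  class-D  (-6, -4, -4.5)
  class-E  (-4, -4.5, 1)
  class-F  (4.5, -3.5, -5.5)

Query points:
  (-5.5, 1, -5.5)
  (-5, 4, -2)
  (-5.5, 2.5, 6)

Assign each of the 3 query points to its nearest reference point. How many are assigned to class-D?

1

(-5.5, 1, -5.5) — d² to each: class-A:93.5, class-B:148.5, class-C:123.5, class-D:26.25, class-E:74.75, class-F:120.25 → nearest is class-D
(-5, 4, -2) — d² to each: class-A:106.5, class-B:65, class-C:93.5, class-D:71.25, class-E:82.25, class-F:158.75 → nearest is class-B
(-5.5, 2.5, 6) — d² to each: class-A:169.5, class-B:6.5, class-C:110, class-D:152.75, class-E:76.25, class-F:268.25 → nearest is class-B
1 of the 3 points has class-D as nearest.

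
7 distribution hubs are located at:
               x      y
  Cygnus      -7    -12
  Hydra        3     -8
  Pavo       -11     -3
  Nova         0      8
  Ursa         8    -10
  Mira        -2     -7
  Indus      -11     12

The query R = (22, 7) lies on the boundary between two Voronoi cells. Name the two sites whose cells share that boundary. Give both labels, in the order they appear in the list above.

Squared distances from R to each site:
d²(R, Cygnus) = (22−(-7))² + (7−(-12))² = 841 + 361 = 1202
d²(R, Hydra) = (22−3)² + (7−(-8))² = 361 + 225 = 586
d²(R, Pavo) = (22−(-11))² + (7−(-3))² = 1089 + 100 = 1189
d²(R, Nova) = (22−0)² + (7−8)² = 484 + 1 = 485
d²(R, Ursa) = (22−8)² + (7−(-10))² = 196 + 289 = 485
d²(R, Mira) = (22−(-2))² + (7−(-7))² = 576 + 196 = 772
d²(R, Indus) = (22−(-11))² + (7−12)² = 1089 + 25 = 1114
R is equidistant from Nova and Ursa (both at squared distance 485), and every other site is strictly farther — so R lies on the Nova–Ursa Voronoi edge.

Nova and Ursa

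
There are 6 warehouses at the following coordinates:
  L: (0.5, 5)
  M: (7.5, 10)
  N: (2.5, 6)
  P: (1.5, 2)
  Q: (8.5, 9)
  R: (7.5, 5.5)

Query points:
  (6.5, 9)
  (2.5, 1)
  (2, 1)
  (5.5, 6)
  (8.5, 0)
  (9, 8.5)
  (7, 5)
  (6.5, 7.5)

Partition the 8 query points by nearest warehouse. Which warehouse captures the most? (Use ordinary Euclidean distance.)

(6.5, 9) — d² to each: L:52, M:2, N:25, P:74, Q:4, R:13.25 → nearest is M
(2.5, 1) — d² to each: L:20, M:106, N:25, P:2, Q:100, R:45.25 → nearest is P
(2, 1) — d² to each: L:18.25, M:111.25, N:25.25, P:1.25, Q:106.25, R:50.5 → nearest is P
(5.5, 6) — d² to each: L:26, M:20, N:9, P:32, Q:18, R:4.25 → nearest is R
(8.5, 0) — d² to each: L:89, M:101, N:72, P:53, Q:81, R:31.25 → nearest is R
(9, 8.5) — d² to each: L:84.5, M:4.5, N:48.5, P:98.5, Q:0.5, R:11.25 → nearest is Q
(7, 5) — d² to each: L:42.25, M:25.25, N:21.25, P:39.25, Q:18.25, R:0.5 → nearest is R
(6.5, 7.5) — d² to each: L:42.25, M:7.25, N:18.25, P:55.25, Q:6.25, R:5 → nearest is R
Tally — M:1, P:2, Q:1, R:4. R captures the most (4).

R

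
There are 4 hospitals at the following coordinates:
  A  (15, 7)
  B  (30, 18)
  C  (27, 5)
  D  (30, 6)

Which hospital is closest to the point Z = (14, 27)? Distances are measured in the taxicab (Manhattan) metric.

A

d(Z,A) = 1 + 20 = 21
d(Z,B) = 16 + 9 = 25
d(Z,C) = 13 + 22 = 35
d(Z,D) = 16 + 21 = 37
The smallest is to A, so Z lies in the Voronoi region of A.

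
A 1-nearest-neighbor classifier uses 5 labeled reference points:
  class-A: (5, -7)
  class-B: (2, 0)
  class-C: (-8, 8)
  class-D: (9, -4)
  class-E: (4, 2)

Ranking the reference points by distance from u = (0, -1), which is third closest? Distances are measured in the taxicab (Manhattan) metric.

class-A

d(u, class-A) = |0−5| + |-1−(-7)| = 5 + 6 = 11
d(u, class-B) = |0−2| + |-1−0| = 2 + 1 = 3
d(u, class-C) = |0−(-8)| + |-1−8| = 8 + 9 = 17
d(u, class-D) = |0−9| + |-1−(-4)| = 9 + 3 = 12
d(u, class-E) = |0−4| + |-1−2| = 4 + 3 = 7
Sorted ascending: class-B, class-E, class-A, class-D, … — the third-nearest is class-A.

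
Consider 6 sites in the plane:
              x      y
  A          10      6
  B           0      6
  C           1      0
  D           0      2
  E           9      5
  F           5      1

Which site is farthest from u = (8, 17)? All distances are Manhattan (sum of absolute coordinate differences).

d(u,A) = |8−10| + |17−6| = 2 + 11 = 13
d(u,B) = |8−0| + |17−6| = 8 + 11 = 19
d(u,C) = |8−1| + |17−0| = 7 + 17 = 24
d(u,D) = |8−0| + |17−2| = 8 + 15 = 23
d(u,E) = |8−9| + |17−5| = 1 + 12 = 13
d(u,F) = |8−5| + |17−1| = 3 + 16 = 19
The largest is to C.

C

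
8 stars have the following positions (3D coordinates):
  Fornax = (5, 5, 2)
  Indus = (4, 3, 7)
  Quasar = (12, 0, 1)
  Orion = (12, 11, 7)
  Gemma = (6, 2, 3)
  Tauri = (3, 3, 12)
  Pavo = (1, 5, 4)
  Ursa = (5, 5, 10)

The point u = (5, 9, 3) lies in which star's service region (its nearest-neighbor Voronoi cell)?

Fornax

Compare squared distances (the ordering matches that of the actual distances):
d²(u, Fornax) = 0 + 16 + 1 = 17
d²(u, Indus) = 1 + 36 + 16 = 53
d²(u, Quasar) = 49 + 81 + 4 = 134
d²(u, Orion) = 49 + 4 + 16 = 69
d²(u, Gemma) = 1 + 49 + 0 = 50
d²(u, Tauri) = 4 + 36 + 81 = 121
d²(u, Pavo) = 16 + 16 + 1 = 33
d²(u, Ursa) = 0 + 16 + 49 = 65
Fornax is nearest.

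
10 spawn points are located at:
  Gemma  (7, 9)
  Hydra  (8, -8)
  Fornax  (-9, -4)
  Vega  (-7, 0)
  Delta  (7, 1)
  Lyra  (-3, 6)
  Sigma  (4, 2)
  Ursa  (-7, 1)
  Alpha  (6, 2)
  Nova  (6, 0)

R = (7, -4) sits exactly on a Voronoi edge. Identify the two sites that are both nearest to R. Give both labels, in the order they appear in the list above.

Hydra and Nova

Squared distances from R to each site:
d²(R, Gemma) = 0 + 169 = 169
d²(R, Hydra) = 1 + 16 = 17
d²(R, Fornax) = 256 + 0 = 256
d²(R, Vega) = 196 + 16 = 212
d²(R, Delta) = 0 + 25 = 25
d²(R, Lyra) = 100 + 100 = 200
d²(R, Sigma) = 9 + 36 = 45
d²(R, Ursa) = 196 + 25 = 221
d²(R, Alpha) = 1 + 36 = 37
d²(R, Nova) = 1 + 16 = 17
R is equidistant from Hydra and Nova (both at squared distance 17), and every other site is strictly farther — so R lies on the Hydra–Nova Voronoi edge.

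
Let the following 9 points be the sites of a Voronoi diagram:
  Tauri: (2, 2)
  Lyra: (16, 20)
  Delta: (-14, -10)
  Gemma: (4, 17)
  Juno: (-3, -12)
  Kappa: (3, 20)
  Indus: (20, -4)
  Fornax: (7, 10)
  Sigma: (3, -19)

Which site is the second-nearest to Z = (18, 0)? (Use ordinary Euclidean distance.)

Squared Euclidean distances:
d²(Z, Tauri) = (18−2)² + (0−2)² = 256 + 4 = 260
d²(Z, Lyra) = (18−16)² + (0−20)² = 4 + 400 = 404
d²(Z, Delta) = (18−(-14))² + (0−(-10))² = 1024 + 100 = 1124
d²(Z, Gemma) = (18−4)² + (0−17)² = 196 + 289 = 485
d²(Z, Juno) = (18−(-3))² + (0−(-12))² = 441 + 144 = 585
d²(Z, Kappa) = (18−3)² + (0−20)² = 225 + 400 = 625
d²(Z, Indus) = (18−20)² + (0−(-4))² = 4 + 16 = 20
d²(Z, Fornax) = (18−7)² + (0−10)² = 121 + 100 = 221
d²(Z, Sigma) = (18−3)² + (0−(-19))² = 225 + 361 = 586
Sorted ascending: Indus, Fornax, Tauri, … — the second-nearest is Fornax.

Fornax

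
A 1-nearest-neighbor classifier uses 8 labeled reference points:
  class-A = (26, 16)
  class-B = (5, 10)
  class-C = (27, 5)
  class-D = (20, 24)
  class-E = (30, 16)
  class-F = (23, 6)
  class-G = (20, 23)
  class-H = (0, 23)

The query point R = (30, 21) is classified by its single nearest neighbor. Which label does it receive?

Compare squared distances (the ordering matches that of the actual distances):
d²(R, class-A) = (30−26)² + (21−16)² = 16 + 25 = 41
d²(R, class-B) = (30−5)² + (21−10)² = 625 + 121 = 746
d²(R, class-C) = (30−27)² + (21−5)² = 9 + 256 = 265
d²(R, class-D) = (30−20)² + (21−24)² = 100 + 9 = 109
d²(R, class-E) = (30−30)² + (21−16)² = 0 + 25 = 25
d²(R, class-F) = (30−23)² + (21−6)² = 49 + 225 = 274
d²(R, class-G) = (30−20)² + (21−23)² = 100 + 4 = 104
d²(R, class-H) = (30−0)² + (21−23)² = 900 + 4 = 904
class-E is nearest.

class-E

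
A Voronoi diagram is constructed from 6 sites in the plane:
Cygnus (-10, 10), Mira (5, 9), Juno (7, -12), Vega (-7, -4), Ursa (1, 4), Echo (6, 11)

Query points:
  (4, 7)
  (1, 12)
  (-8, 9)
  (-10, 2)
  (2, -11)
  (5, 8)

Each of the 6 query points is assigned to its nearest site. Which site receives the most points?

(4, 7) — d² to each: Cygnus:205, Mira:5, Juno:370, Vega:242, Ursa:18, Echo:20 → nearest is Mira
(1, 12) — d² to each: Cygnus:125, Mira:25, Juno:612, Vega:320, Ursa:64, Echo:26 → nearest is Mira
(-8, 9) — d² to each: Cygnus:5, Mira:169, Juno:666, Vega:170, Ursa:106, Echo:200 → nearest is Cygnus
(-10, 2) — d² to each: Cygnus:64, Mira:274, Juno:485, Vega:45, Ursa:125, Echo:337 → nearest is Vega
(2, -11) — d² to each: Cygnus:585, Mira:409, Juno:26, Vega:130, Ursa:226, Echo:500 → nearest is Juno
(5, 8) — d² to each: Cygnus:229, Mira:1, Juno:404, Vega:288, Ursa:32, Echo:10 → nearest is Mira
Tally — Cygnus:1, Mira:3, Juno:1, Vega:1. Mira captures the most (3).

Mira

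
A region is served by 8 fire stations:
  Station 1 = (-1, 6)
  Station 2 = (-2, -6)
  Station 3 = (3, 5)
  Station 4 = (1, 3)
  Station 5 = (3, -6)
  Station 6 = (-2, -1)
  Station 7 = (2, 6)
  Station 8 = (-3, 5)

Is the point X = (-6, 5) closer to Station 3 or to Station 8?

Compare squared distances:
d²(X, Station 3) = (-6−3)² + (5−5)² = 81 + 0 = 81
d²(X, Station 8) = (-6−(-3))² + (5−5)² = 9 + 0 = 9
81 > 9, so Station 8 is closer.

Station 8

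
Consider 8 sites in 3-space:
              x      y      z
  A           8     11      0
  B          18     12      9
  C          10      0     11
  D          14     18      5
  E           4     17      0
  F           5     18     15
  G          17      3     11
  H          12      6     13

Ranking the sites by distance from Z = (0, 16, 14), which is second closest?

E

Squared Euclidean distances:
|ZA|² = (0−8)² + (16−11)² + (14−0)² = 64 + 25 + 196 = 285
|ZB|² = (0−18)² + (16−12)² + (14−9)² = 324 + 16 + 25 = 365
|ZC|² = (0−10)² + (16−0)² + (14−11)² = 100 + 256 + 9 = 365
|ZD|² = (0−14)² + (16−18)² + (14−5)² = 196 + 4 + 81 = 281
|ZE|² = (0−4)² + (16−17)² + (14−0)² = 16 + 1 + 196 = 213
|ZF|² = (0−5)² + (16−18)² + (14−15)² = 25 + 4 + 1 = 30
|ZG|² = (0−17)² + (16−3)² + (14−11)² = 289 + 169 + 9 = 467
|ZH|² = (0−12)² + (16−6)² + (14−13)² = 144 + 100 + 1 = 245
Sorted ascending: F, E, H, … — the second-nearest is E.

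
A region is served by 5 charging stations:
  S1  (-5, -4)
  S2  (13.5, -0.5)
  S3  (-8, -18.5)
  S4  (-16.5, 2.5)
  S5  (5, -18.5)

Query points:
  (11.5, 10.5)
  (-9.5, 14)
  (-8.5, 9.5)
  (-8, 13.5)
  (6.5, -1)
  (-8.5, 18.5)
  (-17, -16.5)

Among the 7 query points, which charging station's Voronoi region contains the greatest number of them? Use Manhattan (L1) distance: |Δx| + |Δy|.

(11.5, 10.5) — d to each: S1:31, S2:13, S3:48.5, S4:36, S5:35.5 → nearest is S2
(-9.5, 14) — d to each: S1:22.5, S2:37.5, S3:34, S4:18.5, S5:47 → nearest is S4
(-8.5, 9.5) — d to each: S1:17, S2:32, S3:28.5, S4:15, S5:41.5 → nearest is S4
(-8, 13.5) — d to each: S1:20.5, S2:35.5, S3:32, S4:19.5, S5:45 → nearest is S4
(6.5, -1) — d to each: S1:14.5, S2:7.5, S3:32, S4:26.5, S5:19 → nearest is S2
(-8.5, 18.5) — d to each: S1:26, S2:41, S3:37.5, S4:24, S5:50.5 → nearest is S4
(-17, -16.5) — d to each: S1:24.5, S2:46.5, S3:11, S4:19.5, S5:24 → nearest is S3
Tally — S2:2, S3:1, S4:4. S4 captures the most (4).

S4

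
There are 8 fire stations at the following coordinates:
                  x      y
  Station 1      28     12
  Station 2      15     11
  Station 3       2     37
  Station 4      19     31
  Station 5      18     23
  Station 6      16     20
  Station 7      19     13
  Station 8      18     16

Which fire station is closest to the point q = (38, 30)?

Station 4

Compare squared distances (the ordering matches that of the actual distances):
d²(q, Station 1) = (38−28)² + (30−12)² = 100 + 324 = 424
d²(q, Station 2) = (38−15)² + (30−11)² = 529 + 361 = 890
d²(q, Station 3) = (38−2)² + (30−37)² = 1296 + 49 = 1345
d²(q, Station 4) = (38−19)² + (30−31)² = 361 + 1 = 362
d²(q, Station 5) = (38−18)² + (30−23)² = 400 + 49 = 449
d²(q, Station 6) = (38−16)² + (30−20)² = 484 + 100 = 584
d²(q, Station 7) = (38−19)² + (30−13)² = 361 + 289 = 650
d²(q, Station 8) = (38−18)² + (30−16)² = 400 + 196 = 596
The smallest is to Station 4, so q lies in the Voronoi region of Station 4.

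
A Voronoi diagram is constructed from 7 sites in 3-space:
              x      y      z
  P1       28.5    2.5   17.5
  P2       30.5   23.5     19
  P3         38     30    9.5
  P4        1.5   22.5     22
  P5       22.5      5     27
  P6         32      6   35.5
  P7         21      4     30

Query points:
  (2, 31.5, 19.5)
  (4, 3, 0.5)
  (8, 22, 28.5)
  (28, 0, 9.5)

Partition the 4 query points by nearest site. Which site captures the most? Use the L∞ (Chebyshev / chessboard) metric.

P4

(2, 31.5, 19.5) — d to each: P1:29, P2:28.5, P3:36, P4:9, P5:26.5, P6:30, P7:27.5 → nearest is P4
(4, 3, 0.5) — d to each: P1:24.5, P2:26.5, P3:34, P4:21.5, P5:26.5, P6:35, P7:29.5 → nearest is P4
(8, 22, 28.5) — d to each: P1:20.5, P2:22.5, P3:30, P4:6.5, P5:17, P6:24, P7:18 → nearest is P4
(28, 0, 9.5) — d to each: P1:8, P2:23.5, P3:30, P4:26.5, P5:17.5, P6:26, P7:20.5 → nearest is P1
Tally — P1:1, P4:3. P4 captures the most (3).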